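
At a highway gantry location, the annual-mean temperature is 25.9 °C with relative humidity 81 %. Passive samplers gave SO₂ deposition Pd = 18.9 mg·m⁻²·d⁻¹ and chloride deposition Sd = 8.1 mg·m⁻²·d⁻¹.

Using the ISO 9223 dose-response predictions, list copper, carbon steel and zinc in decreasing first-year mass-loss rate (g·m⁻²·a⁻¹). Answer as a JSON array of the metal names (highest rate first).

["carbon steel", "copper", "zinc"]

copper: f(T) = -0.080·(T−10) [T>10 °C] = -1.2720
  Pd branch = 0.0053·Pd^0.26·e^(0.059·RH+f) = 0.3795 μm/a
  Sd branch = 0.01025·Sd^0.27·e^(0.036·RH+0.049·T) = 1.185 μm/a
  sum: 0.3795 + 1.185 → r_corr = 1.564 μm/a
  mass loss = 1.564 μm/a × 8.96 g/cm³ = 14.01 g·m⁻²·a⁻¹
carbon steel: T>10 °C ⇒ hinge -0.054·(25.9−10) = -0.8586
  SO₂ term: 1.77·18.9^0.52·exp(0.02·81-0.8586) = 17.47
  Cl⁻ term: 0.102·8.1^0.62·exp(0.033·81+0.04·25.9) = 15.23
  r_corr = 17.47 + 15.23 = 32.7 μm/a
  mass loss = 32.7 μm/a × 7.85 g/cm³ = 256.7 g·m⁻²·a⁻¹
zinc: temperature factor f = -0.071·(15.9) = -1.1289
  Pd branch = 0.0129·Pd^0.44·e^(0.046·RH+f) = 0.6312 μm/a
  Sd branch = 0.0175·Sd^0.57·e^(0.008·RH+0.085·T) = 0.9963 μm/a
  sum: 0.6312 + 0.9963 → r_corr = 1.627 μm/a
  mass loss = 1.627 μm/a × 7.14 g/cm³ = 11.62 g·m⁻²·a⁻¹
Ordering by g·m⁻²·a⁻¹: carbon steel (257) > copper (14) > zinc (11.6)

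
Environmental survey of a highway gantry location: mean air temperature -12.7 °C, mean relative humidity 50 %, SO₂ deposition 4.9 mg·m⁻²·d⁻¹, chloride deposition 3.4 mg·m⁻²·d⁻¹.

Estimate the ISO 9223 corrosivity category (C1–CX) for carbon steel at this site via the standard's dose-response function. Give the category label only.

C1

carbon steel: f(T) = +0.150·(T−10) [T≤10 °C] = -3.4050
  Pd branch = 1.77·Pd^0.52·e^(0.02·RH+f) = 0.3651 μm/a
  Sd branch = 0.102·Sd^0.62·e^(0.033·RH+0.04·T) = 0.6825 μm/a
  sum: 0.3651 + 0.6825 → r_corr = 1.048 μm/a
ISO 9223 Table 2 (carbon steel): 0 < 1.05 ≤ 1.3 μm/a ⇒ C1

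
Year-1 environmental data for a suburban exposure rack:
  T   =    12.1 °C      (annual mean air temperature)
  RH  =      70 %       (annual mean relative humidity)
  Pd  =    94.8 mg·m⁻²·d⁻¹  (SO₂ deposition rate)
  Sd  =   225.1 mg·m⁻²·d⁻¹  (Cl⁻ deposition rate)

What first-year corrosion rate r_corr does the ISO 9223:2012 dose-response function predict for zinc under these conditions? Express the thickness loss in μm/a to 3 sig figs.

zinc: T>10 °C ⇒ hinge -0.071·(12.1−10) = -0.1491
  Pd branch = 0.0129·Pd^0.44·e^(0.046·RH+f) = 2.061 μm/a
  Cl⁻ term: 0.0175·225.1^0.57·exp(0.008·70+0.085·12.1) = 1.878
  sum: 2.061 + 1.878 → r_corr = 3.939 μm/a

r_corr = 3.94 μm/a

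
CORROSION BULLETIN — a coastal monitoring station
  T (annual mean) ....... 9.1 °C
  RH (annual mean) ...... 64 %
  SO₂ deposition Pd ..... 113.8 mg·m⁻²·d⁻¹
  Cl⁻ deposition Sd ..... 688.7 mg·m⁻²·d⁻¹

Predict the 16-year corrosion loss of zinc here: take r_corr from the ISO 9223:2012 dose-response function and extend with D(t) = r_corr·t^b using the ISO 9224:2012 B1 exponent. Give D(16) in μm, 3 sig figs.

D(16) = 43.1 μm

zinc: T≤10 °C ⇒ hinge +0.038·(9.1−10) = -0.0342
  SO₂ term: 0.0129·113.8^0.44·exp(0.046·64-0.0342) = 1.901
  Cl⁻ term: 0.0175·688.7^0.57·exp(0.008·64+0.085·9.1) = 2.624
  r_corr = 1.901 + 2.624 = 4.525 μm/a
Power-law: D(16) = r_corr · 16^0.813
  D(16) = 4.525 × 16^0.813 = 4.525 × 9.527 = 43.11 μm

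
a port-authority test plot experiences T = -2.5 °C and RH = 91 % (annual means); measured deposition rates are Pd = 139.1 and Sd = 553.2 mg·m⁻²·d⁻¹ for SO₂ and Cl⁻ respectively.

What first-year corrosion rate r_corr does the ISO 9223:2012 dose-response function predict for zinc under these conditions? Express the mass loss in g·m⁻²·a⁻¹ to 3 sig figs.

zinc: temperature factor f = +0.038·(-12.5) = -0.4750
  SO₂ term: 0.0129·139.1^0.44·exp(0.046·91-0.4750) = 4.627
  Cl⁻ term: 0.0175·553.2^0.57·exp(0.008·91+0.085·-2.5) = 1.072
  sum: 4.627 + 1.072 → r_corr = 5.7 μm/a
Convert to mass loss: 5.7 μm/a × 7.14 g/cm³ = 40.7 g·m⁻²·a⁻¹

r_corr = 40.7 g·m⁻²·a⁻¹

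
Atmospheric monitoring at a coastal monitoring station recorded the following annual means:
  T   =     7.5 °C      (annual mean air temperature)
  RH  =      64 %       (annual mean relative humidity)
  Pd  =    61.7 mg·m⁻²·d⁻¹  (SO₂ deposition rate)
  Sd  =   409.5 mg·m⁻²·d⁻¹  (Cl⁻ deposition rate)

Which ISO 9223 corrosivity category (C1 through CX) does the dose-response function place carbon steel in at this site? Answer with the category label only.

C5

carbon steel: f(T) = +0.150·(T−10) [T≤10 °C] = -0.3750
  Pd branch = 1.77·Pd^0.52·e^(0.02·RH+f) = 37.32 μm/a
  Sd branch = 0.102·Sd^0.62·e^(0.033·RH+0.04·T) = 47.39 μm/a
  sum: 37.32 + 47.39 → r_corr = 84.71 μm/a
ISO 9223 Table 2 (carbon steel): 80 < 84.7 ≤ 200 μm/a ⇒ C5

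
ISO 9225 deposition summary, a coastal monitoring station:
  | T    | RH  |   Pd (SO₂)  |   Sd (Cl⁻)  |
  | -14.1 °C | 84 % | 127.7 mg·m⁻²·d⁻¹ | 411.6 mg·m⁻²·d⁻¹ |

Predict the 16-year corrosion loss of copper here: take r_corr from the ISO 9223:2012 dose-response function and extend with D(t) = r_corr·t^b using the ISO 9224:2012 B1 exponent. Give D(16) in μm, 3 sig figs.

D(16) = 4.22 μm

copper: f(T) = +0.126·(T−10) [T≤10 °C] = -3.0366
  sulphur-dioxide contribution → 0.1275 μm/a
  chloride contribution → 0.5369 μm/a
  total first-year rate 0.6644 μm/a
ISO 9224: D(t) = r_corr · t^b with b = 0.667 (copper, B1)
  D(16) = 0.6644 × 16^0.667 = 0.6644 × 6.355 = 4.222 μm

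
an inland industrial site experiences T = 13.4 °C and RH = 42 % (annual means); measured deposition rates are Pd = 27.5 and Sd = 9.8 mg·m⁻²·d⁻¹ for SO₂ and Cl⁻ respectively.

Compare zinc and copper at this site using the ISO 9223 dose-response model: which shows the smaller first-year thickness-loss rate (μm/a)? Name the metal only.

copper

zinc: T>10 °C ⇒ hinge -0.071·(13.4−10) = -0.2414
  sulphur-dioxide contribution → 0.3007 μm/a
  chloride contribution → 0.2809 μm/a
  total first-year rate 0.5816 μm/a
copper: T>10 °C ⇒ hinge -0.080·(13.4−10) = -0.2720
  sulphur-dioxide contribution → 0.1139 μm/a
  chloride contribution → 0.166 μm/a
  ⇒ r_corr(copper) = 0.2799 μm/a
Ordering by μm/a: zinc (0.582) > copper (0.28)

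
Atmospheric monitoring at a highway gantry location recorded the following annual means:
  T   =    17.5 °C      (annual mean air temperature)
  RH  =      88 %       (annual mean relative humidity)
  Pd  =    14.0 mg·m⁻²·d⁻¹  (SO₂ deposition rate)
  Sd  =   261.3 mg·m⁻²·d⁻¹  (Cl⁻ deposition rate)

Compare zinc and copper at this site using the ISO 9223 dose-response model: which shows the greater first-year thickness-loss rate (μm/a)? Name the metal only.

zinc: temperature factor f = -0.071·(7.5) = -0.5325
  Pd branch = 0.0129·Pd^0.44·e^(0.046·RH+f) = 1.386 μm/a
  Cl⁻ term: 0.0175·261.3^0.57·exp(0.008·88+0.085·17.5) = 3.737
  r_corr = 1.386 + 3.737 = 5.123 μm/a
copper: temperature factor f = -0.080·(7.5) = -0.6000
  SO₂ term: 0.0053·14.0^0.26·exp(0.059·88-0.6000) = 1.039
  Sd branch = 0.01025·Sd^0.27·e^(0.036·RH+0.049·T) = 2.58 μm/a
  r_corr = 1.039 + 2.58 = 3.619 μm/a
Ordering by μm/a: zinc (5.12) > copper (3.62)

zinc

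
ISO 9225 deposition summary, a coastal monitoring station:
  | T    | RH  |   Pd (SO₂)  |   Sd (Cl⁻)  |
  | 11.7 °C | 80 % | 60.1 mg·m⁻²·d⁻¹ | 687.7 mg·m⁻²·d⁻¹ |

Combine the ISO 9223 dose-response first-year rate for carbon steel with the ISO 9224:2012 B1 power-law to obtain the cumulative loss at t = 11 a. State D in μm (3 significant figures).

carbon steel: T>10 °C ⇒ hinge -0.054·(11.7−10) = -0.0918
  sulphur-dioxide contribution → 67.3 μm/a
  chloride contribution → 131.1 μm/a
  ⇒ r_corr(carbon steel) = 198.4 μm/a
Long-term exponent b (ISO 9224 Table 2, B1) = 0.523
  D(11) = 198.4 × 11^0.523 = 198.4 × 3.505 = 695.3 μm

D(11) = 695 μm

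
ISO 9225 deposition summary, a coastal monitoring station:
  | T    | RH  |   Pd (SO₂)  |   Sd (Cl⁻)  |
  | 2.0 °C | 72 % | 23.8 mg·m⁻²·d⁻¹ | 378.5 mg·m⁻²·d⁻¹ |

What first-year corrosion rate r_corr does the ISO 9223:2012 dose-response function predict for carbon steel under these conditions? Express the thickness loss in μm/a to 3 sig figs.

r_corr = 58.9 μm/a

carbon steel: temperature factor f = +0.150·(-8.0) = -1.2000
  sulphur-dioxide contribution → 11.7 μm/a
  chloride contribution → 47.17 μm/a
  ⇒ r_corr(carbon steel) = 58.86 μm/a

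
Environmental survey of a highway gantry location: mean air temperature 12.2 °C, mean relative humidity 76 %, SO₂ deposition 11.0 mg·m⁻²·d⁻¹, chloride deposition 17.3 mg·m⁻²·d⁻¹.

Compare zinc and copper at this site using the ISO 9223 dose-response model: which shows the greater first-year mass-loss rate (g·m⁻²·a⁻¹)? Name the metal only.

zinc: f(T) = -0.071·(T−10) [T>10 °C] = -0.1562
  SO₂ term: 0.0129·11.0^0.44·exp(0.046·76-0.1562) = 1.045
  Cl⁻ term: 0.0175·17.3^0.57·exp(0.008·76+0.085·12.2) = 0.4604
  sum: 1.045 + 0.4604 → r_corr = 1.506 μm/a
  mass loss = 1.506 μm/a × 7.14 g/cm³ = 10.75 g·m⁻²·a⁻¹
copper: temperature factor f = -0.080·(2.2) = -0.1760
  Pd branch = 0.0053·Pd^0.26·e^(0.059·RH+f) = 0.7345 μm/a
  Cl⁻ term: 0.01025·17.3^0.27·exp(0.036·76+0.049·12.2) = 0.6207
  sum: 0.7345 + 0.6207 → r_corr = 1.355 μm/a
  mass loss = 1.355 μm/a × 8.96 g/cm³ = 12.14 g·m⁻²·a⁻¹
Ordering by g·m⁻²·a⁻¹: copper (12.1) > zinc (10.8)

copper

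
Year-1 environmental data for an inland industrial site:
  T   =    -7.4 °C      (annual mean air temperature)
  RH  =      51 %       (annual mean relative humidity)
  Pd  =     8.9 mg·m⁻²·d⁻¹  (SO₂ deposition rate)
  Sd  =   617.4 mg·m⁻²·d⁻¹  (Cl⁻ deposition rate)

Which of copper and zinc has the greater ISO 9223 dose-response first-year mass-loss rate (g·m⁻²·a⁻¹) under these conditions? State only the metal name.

zinc

copper: temperature factor f = +0.126·(-17.4) = -2.1924
  Pd branch = 0.0053·Pd^0.26·e^(0.059·RH+f) = 0.02117 μm/a
  Cl⁻ term: 0.01025·617.4^0.27·exp(0.036·51+0.049·-7.4) = 0.2536
  sum: 0.02117 + 0.2536 → r_corr = 0.2747 μm/a
  mass loss = 0.2747 μm/a × 8.96 g/cm³ = 2.462 g·m⁻²·a⁻¹
zinc: T≤10 °C ⇒ hinge +0.038·(-7.4−10) = -0.6612
  SO₂ term: 0.0129·8.9^0.44·exp(0.046·51-0.6612) = 0.182
  Cl⁻ term: 0.0175·617.4^0.57·exp(0.008·51+0.085·-7.4) = 0.5466
  sum: 0.182 + 0.5466 → r_corr = 0.7286 μm/a
  mass loss = 0.7286 μm/a × 7.14 g/cm³ = 5.202 g·m⁻²·a⁻¹
Ordering by g·m⁻²·a⁻¹: zinc (5.2) > copper (2.46)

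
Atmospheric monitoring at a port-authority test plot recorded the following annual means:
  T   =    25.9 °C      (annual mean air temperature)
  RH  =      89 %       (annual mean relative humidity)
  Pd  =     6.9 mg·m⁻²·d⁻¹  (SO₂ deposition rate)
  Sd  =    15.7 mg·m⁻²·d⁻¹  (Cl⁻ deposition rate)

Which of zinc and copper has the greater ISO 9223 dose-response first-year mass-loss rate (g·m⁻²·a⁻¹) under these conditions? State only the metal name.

zinc: temperature factor f = -0.071·(15.9) = -1.1289
  sulphur-dioxide contribution → 0.5853 μm/a
  chloride contribution → 1.549 μm/a
  ⇒ r_corr(zinc) = 2.134 μm/a
  mass loss = 2.134 μm/a × 7.14 g/cm³ = 15.24 g·m⁻²·a⁻¹
copper: temperature factor f = -0.080·(15.9) = -1.2720
  sulphur-dioxide contribution → 0.4682 μm/a
  chloride contribution → 1.889 μm/a
  total first-year rate 2.357 μm/a
  mass loss = 2.357 μm/a × 8.96 g/cm³ = 21.12 g·m⁻²·a⁻¹
Ordering by g·m⁻²·a⁻¹: copper (21.1) > zinc (15.2)

copper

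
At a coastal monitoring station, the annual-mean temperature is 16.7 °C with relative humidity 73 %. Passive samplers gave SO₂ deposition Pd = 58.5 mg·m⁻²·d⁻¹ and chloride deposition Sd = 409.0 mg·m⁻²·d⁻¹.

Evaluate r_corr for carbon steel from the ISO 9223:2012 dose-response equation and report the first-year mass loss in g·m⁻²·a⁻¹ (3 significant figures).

r_corr = 1.07e+03 g·m⁻²·a⁻¹

carbon steel: temperature factor f = -0.054·(6.7) = -0.3618
  SO₂ term: 1.77·58.5^0.52·exp(0.02·73-0.3618) = 44.04
  Cl⁻ term: 0.102·409.0^0.62·exp(0.033·73+0.04·16.7) = 92.09
  r_corr = 44.04 + 92.09 = 136.1 μm/a
Convert to mass loss: 136.1 μm/a × 7.85 g/cm³ = 1069 g·m⁻²·a⁻¹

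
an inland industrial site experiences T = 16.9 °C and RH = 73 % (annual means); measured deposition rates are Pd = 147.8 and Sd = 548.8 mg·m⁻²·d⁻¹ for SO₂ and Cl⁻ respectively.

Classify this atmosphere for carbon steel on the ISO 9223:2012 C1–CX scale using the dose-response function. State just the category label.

C5

carbon steel: T>10 °C ⇒ hinge -0.054·(16.9−10) = -0.3726
  sulphur-dioxide contribution → 70.54 μm/a
  chloride contribution → 111.4 μm/a
  ⇒ r_corr(carbon steel) = 181.9 μm/a
ISO 9223 Table 2 (carbon steel): 80 < 182 ≤ 200 μm/a ⇒ C5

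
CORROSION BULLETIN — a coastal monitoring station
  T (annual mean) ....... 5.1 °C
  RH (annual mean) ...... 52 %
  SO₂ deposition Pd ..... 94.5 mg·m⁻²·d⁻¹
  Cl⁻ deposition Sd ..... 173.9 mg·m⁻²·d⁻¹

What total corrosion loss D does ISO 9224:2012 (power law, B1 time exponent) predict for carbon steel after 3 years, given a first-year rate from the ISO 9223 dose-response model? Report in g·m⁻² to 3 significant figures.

D(3) = 594 g·m⁻²

carbon steel: temperature factor f = +0.150·(-4.9) = -0.7350
  sulphur-dioxide contribution → 25.57 μm/a
  chloride contribution → 17.04 μm/a
  total first-year rate 42.6 μm/a
Long-term exponent b (ISO 9224 Table 2, B1) = 0.523
  D(3) = 42.6 × 3^0.523 = 42.6 × 1.776 = 75.68 μm
  Mass loss = 75.68 μm × 7.85 g/cm³ = 594.1 g·m⁻²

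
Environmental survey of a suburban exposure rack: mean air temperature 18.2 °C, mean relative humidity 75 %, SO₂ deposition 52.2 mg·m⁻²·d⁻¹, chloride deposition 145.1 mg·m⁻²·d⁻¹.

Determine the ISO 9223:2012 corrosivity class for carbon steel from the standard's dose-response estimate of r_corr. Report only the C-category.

C5

carbon steel: temperature factor f = -0.054·(8.2) = -0.4428
  sulphur-dioxide contribution → 39.84 μm/a
  chloride contribution → 54.94 μm/a
  ⇒ r_corr(carbon steel) = 94.78 μm/a
Category bounds: 80…200 μm/a bracket r_corr ⇒ C5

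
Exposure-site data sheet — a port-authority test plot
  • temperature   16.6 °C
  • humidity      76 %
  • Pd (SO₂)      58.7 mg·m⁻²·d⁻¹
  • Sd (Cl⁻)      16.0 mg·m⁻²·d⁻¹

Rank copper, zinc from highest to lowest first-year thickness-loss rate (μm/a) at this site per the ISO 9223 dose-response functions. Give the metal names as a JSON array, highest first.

copper: T>10 °C ⇒ hinge -0.080·(16.6−10) = -0.5280
  SO₂ term: 0.0053·58.7^0.26·exp(0.059·76-0.5280) = 0.7983
  Sd branch = 0.01025·Sd^0.27·e^(0.036·RH+0.049·T) = 0.7539 μm/a
  r_corr = 0.7983 + 0.7539 = 1.552 μm/a
zinc: f(T) = -0.071·(T−10) [T>10 °C] = -0.4686
  SO₂ term: 0.0129·58.7^0.44·exp(0.046·76-0.4686) = 1.598
  Cl⁻ term: 0.0175·16.0^0.57·exp(0.008·76+0.085·16.6) = 0.6401
  r_corr = 1.598 + 0.6401 = 2.238 μm/a
Ordering by μm/a: zinc (2.24) > copper (1.55)

["zinc", "copper"]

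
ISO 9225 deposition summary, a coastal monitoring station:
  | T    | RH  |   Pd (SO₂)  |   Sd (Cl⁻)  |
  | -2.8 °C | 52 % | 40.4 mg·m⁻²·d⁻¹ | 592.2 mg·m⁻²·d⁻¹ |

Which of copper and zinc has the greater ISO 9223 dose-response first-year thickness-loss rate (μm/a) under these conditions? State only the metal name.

zinc

copper: T≤10 °C ⇒ hinge +0.126·(-2.8−10) = -1.6128
  Pd branch = 0.0053·Pd^0.26·e^(0.059·RH+f) = 0.05942 μm/a
  Sd branch = 0.01025·Sd^0.27·e^(0.036·RH+0.049·T) = 0.3256 μm/a
  sum: 0.05942 + 0.3256 → r_corr = 0.385 μm/a
zinc: T≤10 °C ⇒ hinge +0.038·(-2.8−10) = -0.4864
  Pd branch = 0.0129·Pd^0.44·e^(0.046·RH+f) = 0.4416 μm/a
  Sd branch = 0.0175·Sd^0.57·e^(0.008·RH+0.085·T) = 0.7955 μm/a
  sum: 0.4416 + 0.7955 → r_corr = 1.237 μm/a
Ordering by μm/a: zinc (1.24) > copper (0.385)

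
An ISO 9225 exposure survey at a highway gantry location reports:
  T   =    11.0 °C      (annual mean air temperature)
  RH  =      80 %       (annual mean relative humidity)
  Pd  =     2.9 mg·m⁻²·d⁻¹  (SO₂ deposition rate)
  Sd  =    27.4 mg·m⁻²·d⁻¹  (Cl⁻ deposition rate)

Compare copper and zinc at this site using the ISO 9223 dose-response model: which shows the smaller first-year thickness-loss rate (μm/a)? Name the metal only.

copper: temperature factor f = -0.080·(1.0) = -0.0800
  Pd branch = 0.0053·Pd^0.26·e^(0.059·RH+f) = 0.7238 μm/a
  Sd branch = 0.01025·Sd^0.27·e^(0.036·RH+0.049·T) = 0.7652 μm/a
  r_corr = 0.7238 + 0.7652 = 1.489 μm/a
zinc: T>10 °C ⇒ hinge -0.071·(11.0−10) = -0.0710
  SO₂ term: 0.0129·2.9^0.44·exp(0.046·80-0.0710) = 0.7611
  Sd branch = 0.0175·Sd^0.57·e^(0.008·RH+0.085·T) = 0.5579 μm/a
  sum: 0.7611 + 0.5579 → r_corr = 1.319 μm/a
Ordering by μm/a: copper (1.49) > zinc (1.32)

zinc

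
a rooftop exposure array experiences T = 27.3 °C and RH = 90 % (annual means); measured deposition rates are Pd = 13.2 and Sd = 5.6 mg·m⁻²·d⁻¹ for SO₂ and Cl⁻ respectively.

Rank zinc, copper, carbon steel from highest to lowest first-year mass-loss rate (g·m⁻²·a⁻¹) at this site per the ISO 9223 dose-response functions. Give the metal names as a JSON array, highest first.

zinc: temperature factor f = -0.071·(17.3) = -1.2283
  Pd branch = 0.0129·Pd^0.44·e^(0.046·RH+f) = 0.7382 μm/a
  Cl⁻ term: 0.0175·5.6^0.57·exp(0.008·90+0.085·27.3) = 0.9772
  r_corr = 0.7382 + 0.9772 = 1.715 μm/a
  mass loss = 1.715 μm/a × 7.14 g/cm³ = 12.25 g·m⁻²·a⁻¹
copper: temperature factor f = -0.080·(17.3) = -1.3840
  SO₂ term: 0.0053·13.2^0.26·exp(0.059·90-1.3840) = 0.5256
  Sd branch = 0.01025·Sd^0.27·e^(0.036·RH+0.049·T) = 1.588 μm/a
  sum: 0.5256 + 1.588 → r_corr = 2.113 μm/a
  mass loss = 2.113 μm/a × 8.96 g/cm³ = 18.94 g·m⁻²·a⁻¹
carbon steel: f(T) = -0.054·(T−10) [T>10 °C] = -0.9342
  Pd branch = 1.77·Pd^0.52·e^(0.02·RH+f) = 16.09 μm/a
  Cl⁻ term: 0.102·5.6^0.62·exp(0.033·90+0.04·27.3) = 17.24
  r_corr = 16.09 + 17.24 = 33.34 μm/a
  mass loss = 33.34 μm/a × 7.85 g/cm³ = 261.7 g·m⁻²·a⁻¹
Ordering by g·m⁻²·a⁻¹: carbon steel (262) > copper (18.9) > zinc (12.2)

["carbon steel", "copper", "zinc"]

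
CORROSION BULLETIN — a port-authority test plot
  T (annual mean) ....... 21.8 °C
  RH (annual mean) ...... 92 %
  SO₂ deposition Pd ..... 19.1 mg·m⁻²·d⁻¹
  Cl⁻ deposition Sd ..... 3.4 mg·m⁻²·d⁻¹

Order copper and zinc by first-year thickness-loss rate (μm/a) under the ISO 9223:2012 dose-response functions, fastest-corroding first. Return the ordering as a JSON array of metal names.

["copper", "zinc"]

copper: temperature factor f = -0.080·(11.8) = -0.9440
  sulphur-dioxide contribution → 1.011 μm/a
  chloride contribution → 1.139 μm/a
  ⇒ r_corr(copper) = 2.15 μm/a
zinc: temperature factor f = -0.071·(11.8) = -0.8378
  sulphur-dioxide contribution → 1.407 μm/a
  chloride contribution → 0.4681 μm/a
  ⇒ r_corr(zinc) = 1.875 μm/a
Ordering by μm/a: copper (2.15) > zinc (1.88)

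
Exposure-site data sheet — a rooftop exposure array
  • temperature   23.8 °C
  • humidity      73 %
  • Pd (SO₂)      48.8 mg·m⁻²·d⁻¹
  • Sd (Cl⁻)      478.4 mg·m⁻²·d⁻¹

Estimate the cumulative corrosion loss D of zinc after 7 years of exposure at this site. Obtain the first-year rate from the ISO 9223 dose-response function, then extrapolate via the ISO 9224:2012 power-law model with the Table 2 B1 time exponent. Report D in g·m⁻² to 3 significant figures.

zinc: f(T) = -0.071·(T−10) [T>10 °C] = -0.9798
  Pd branch = 0.0129·Pd^0.44·e^(0.046·RH+f) = 0.7697 μm/a
  Sd branch = 0.0175·Sd^0.57·e^(0.008·RH+0.085·T) = 7.993 μm/a
  sum: 0.7697 + 7.993 → r_corr = 8.763 μm/a
Long-term exponent b (ISO 9224 Table 2, B1) = 0.813
  D(7) = 8.763 × 7^0.813 = 8.763 × 4.865 = 42.63 μm
  Mass loss = 42.63 μm × 7.14 g/cm³ = 304.4 g·m⁻²

D(7) = 304 g·m⁻²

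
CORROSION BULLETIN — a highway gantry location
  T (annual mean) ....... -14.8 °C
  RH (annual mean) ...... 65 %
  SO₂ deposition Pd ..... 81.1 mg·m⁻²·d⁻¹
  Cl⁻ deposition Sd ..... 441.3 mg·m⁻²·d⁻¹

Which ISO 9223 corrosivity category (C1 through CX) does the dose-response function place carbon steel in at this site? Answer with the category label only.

carbon steel: f(T) = +0.150·(T−10) [T≤10 °C] = -3.7200
  sulphur-dioxide contribution → 1.548 μm/a
  chloride contribution → 21.03 μm/a
  total first-year rate 22.58 μm/a
22.6 μm/a falls in (1.3, 25] for carbon steel → category C2

C2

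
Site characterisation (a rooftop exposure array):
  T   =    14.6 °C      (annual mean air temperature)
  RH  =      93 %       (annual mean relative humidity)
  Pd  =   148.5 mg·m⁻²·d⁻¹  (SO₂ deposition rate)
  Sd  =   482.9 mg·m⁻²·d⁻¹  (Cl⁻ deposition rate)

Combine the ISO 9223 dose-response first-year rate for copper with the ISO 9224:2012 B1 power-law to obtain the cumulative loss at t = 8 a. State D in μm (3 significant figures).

D(8) = 25.7 μm

copper: T>10 °C ⇒ hinge -0.080·(14.6−10) = -0.3680
  Pd branch = 0.0053·Pd^0.26·e^(0.059·RH+f) = 3.251 μm/a
  Sd branch = 0.01025·Sd^0.27·e^(0.036·RH+0.049·T) = 3.163 μm/a
  r_corr = 3.251 + 3.163 = 6.414 μm/a
ISO 9224: D(t) = r_corr · t^b with b = 0.667 (copper, B1)
  D(8) = 6.414 × 8^0.667 = 6.414 × 4.003 = 25.67 μm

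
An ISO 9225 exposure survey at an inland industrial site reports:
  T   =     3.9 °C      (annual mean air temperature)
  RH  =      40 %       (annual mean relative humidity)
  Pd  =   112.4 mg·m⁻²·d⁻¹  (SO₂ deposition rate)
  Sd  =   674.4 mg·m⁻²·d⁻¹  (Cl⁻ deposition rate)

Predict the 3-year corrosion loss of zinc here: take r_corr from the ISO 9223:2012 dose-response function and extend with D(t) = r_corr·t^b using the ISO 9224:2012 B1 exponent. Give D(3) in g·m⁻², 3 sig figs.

zinc: f(T) = +0.038·(T−10) [T≤10 °C] = -0.2318
  sulphur-dioxide contribution → 0.5145 μm/a
  chloride contribution → 1.376 μm/a
  ⇒ r_corr(zinc) = 1.89 μm/a
Power-law: D(3) = r_corr · 3^0.813
  D(3) = 1.89 × 3^0.813 = 1.89 × 2.443 = 4.617 μm
  Mass loss = 4.617 μm × 7.14 g/cm³ = 32.97 g·m⁻²

D(3) = 33.0 g·m⁻²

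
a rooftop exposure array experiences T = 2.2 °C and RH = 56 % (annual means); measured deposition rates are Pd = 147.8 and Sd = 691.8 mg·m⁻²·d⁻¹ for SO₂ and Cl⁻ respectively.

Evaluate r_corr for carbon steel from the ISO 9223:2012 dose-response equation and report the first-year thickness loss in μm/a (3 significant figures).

r_corr = 63.4 μm/a

carbon steel: temperature factor f = +0.150·(-7.8) = -1.1700
  sulphur-dioxide contribution → 22.62 μm/a
  chloride contribution → 40.76 μm/a
  ⇒ r_corr(carbon steel) = 63.37 μm/a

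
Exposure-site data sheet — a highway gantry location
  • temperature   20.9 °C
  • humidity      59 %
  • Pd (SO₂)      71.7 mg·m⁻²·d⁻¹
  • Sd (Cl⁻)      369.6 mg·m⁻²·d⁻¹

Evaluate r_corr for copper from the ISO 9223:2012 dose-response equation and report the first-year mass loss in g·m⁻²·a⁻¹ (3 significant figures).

r_corr = 12.5 g·m⁻²·a⁻¹

copper: T>10 °C ⇒ hinge -0.080·(20.9−10) = -0.8720
  Pd branch = 0.0053·Pd^0.26·e^(0.059·RH+f) = 0.2187 μm/a
  Sd branch = 0.01025·Sd^0.27·e^(0.036·RH+0.049·T) = 1.178 μm/a
  r_corr = 0.2187 + 1.178 = 1.397 μm/a
Convert to mass loss: 1.397 μm/a × 8.96 g/cm³ = 12.52 g·m⁻²·a⁻¹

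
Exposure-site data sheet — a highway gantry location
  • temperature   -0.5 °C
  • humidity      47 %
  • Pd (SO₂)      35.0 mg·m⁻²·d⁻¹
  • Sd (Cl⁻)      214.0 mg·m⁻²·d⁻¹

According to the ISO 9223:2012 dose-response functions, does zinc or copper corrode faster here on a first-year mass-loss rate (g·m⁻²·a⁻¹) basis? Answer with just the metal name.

zinc: temperature factor f = +0.038·(-10.5) = -0.3990
  Pd branch = 0.0129·Pd^0.44·e^(0.046·RH+f) = 0.3595 μm/a
  Cl⁻ term: 0.0175·214.0^0.57·exp(0.008·47+0.085·-0.5) = 0.5202
  sum: 0.3595 + 0.5202 → r_corr = 0.8797 μm/a
  mass loss = 0.8797 μm/a × 7.14 g/cm³ = 6.281 g·m⁻²·a⁻¹
copper: f(T) = +0.126·(T−10) [T≤10 °C] = -1.3230
  SO₂ term: 0.0053·35.0^0.26·exp(0.059·47-1.3230) = 0.05695
  Cl⁻ term: 0.01025·214.0^0.27·exp(0.036·47+0.049·-0.5) = 0.2313
  sum: 0.05695 + 0.2313 → r_corr = 0.2882 μm/a
  mass loss = 0.2882 μm/a × 8.96 g/cm³ = 2.582 g·m⁻²·a⁻¹
Ordering by g·m⁻²·a⁻¹: zinc (6.28) > copper (2.58)

zinc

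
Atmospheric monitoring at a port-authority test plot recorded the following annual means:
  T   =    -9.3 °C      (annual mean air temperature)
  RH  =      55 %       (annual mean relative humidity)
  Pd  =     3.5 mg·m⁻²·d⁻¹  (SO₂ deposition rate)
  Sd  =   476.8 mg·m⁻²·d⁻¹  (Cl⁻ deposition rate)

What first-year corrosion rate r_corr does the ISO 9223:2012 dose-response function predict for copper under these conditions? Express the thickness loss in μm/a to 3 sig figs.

copper: T≤10 °C ⇒ hinge +0.126·(-9.3−10) = -2.4318
  SO₂ term: 0.0053·3.5^0.26·exp(0.059·55-2.4318) = 0.01655
  Sd branch = 0.01025·Sd^0.27·e^(0.036·RH+0.049·T) = 0.2488 μm/a
  r_corr = 0.01655 + 0.2488 = 0.2654 μm/a

r_corr = 0.265 μm/a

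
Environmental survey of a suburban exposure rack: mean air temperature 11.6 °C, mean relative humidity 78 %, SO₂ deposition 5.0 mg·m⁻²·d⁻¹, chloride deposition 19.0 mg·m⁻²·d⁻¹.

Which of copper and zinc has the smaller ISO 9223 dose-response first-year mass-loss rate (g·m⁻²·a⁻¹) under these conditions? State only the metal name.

zinc

copper: temperature factor f = -0.080·(1.6) = -0.1280
  Pd branch = 0.0053·Pd^0.26·e^(0.059·RH+f) = 0.7064 μm/a
  Sd branch = 0.01025·Sd^0.27·e^(0.036·RH+0.049·T) = 0.6643 μm/a
  sum: 0.7064 + 0.6643 → r_corr = 1.371 μm/a
  mass loss = 1.371 μm/a × 8.96 g/cm³ = 12.28 g·m⁻²·a⁻¹
zinc: f(T) = -0.071·(T−10) [T>10 °C] = -0.1136
  SO₂ term: 0.0129·5.0^0.44·exp(0.046·78-0.1136) = 0.8454
  Sd branch = 0.0175·Sd^0.57·e^(0.008·RH+0.085·T) = 0.469 μm/a
  sum: 0.8454 + 0.469 → r_corr = 1.314 μm/a
  mass loss = 1.314 μm/a × 7.14 g/cm³ = 9.384 g·m⁻²·a⁻¹
Ordering by g·m⁻²·a⁻¹: copper (12.3) > zinc (9.38)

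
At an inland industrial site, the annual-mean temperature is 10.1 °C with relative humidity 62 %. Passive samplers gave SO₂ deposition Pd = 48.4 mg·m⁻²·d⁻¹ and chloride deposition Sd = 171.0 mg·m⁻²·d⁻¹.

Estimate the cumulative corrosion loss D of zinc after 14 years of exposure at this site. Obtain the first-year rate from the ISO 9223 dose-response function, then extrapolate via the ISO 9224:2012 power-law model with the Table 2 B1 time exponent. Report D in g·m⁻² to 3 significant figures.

D(14) = 152 g·m⁻²

zinc: T>10 °C ⇒ hinge -0.071·(10.1−10) = -0.0071
  Pd branch = 0.0129·Pd^0.44·e^(0.046·RH+f) = 1.223 μm/a
  Sd branch = 0.0175·Sd^0.57·e^(0.008·RH+0.085·T) = 1.271 μm/a
  r_corr = 1.223 + 1.271 = 2.494 μm/a
Power-law: D(14) = r_corr · 14^0.813
  D(14) = 2.494 × 14^0.813 = 2.494 × 8.547 = 21.31 μm
  Mass loss = 21.31 μm × 7.14 g/cm³ = 152.2 g·m⁻²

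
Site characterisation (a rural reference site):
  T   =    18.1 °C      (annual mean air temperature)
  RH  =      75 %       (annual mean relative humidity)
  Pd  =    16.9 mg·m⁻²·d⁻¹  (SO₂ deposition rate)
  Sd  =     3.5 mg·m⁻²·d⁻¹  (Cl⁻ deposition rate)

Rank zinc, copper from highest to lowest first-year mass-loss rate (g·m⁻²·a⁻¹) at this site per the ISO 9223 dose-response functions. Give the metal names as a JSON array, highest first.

["copper", "zinc"]

zinc: f(T) = -0.071·(T−10) [T>10 °C] = -0.5751
  sulphur-dioxide contribution → 0.7933 μm/a
  chloride contribution → 0.3033 μm/a
  ⇒ r_corr(zinc) = 1.097 μm/a
  mass loss = 1.097 μm/a × 7.14 g/cm³ = 7.83 g·m⁻²·a⁻¹
copper: T>10 °C ⇒ hinge -0.080·(18.1−10) = -0.6480
  sulphur-dioxide contribution → 0.4829 μm/a
  chloride contribution → 0.5193 μm/a
  total first-year rate 1.002 μm/a
  mass loss = 1.002 μm/a × 8.96 g/cm³ = 8.979 g·m⁻²·a⁻¹
Ordering by g·m⁻²·a⁻¹: copper (8.98) > zinc (7.83)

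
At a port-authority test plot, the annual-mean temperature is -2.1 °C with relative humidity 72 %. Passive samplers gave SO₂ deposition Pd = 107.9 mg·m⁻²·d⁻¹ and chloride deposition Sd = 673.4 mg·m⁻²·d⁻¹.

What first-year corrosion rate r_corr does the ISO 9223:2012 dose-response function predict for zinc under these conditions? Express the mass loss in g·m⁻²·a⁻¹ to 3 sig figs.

zinc: temperature factor f = +0.038·(-12.1) = -0.4598
  Pd branch = 0.0129·Pd^0.44·e^(0.046·RH+f) = 1.753 μm/a
  Sd branch = 0.0175·Sd^0.57·e^(0.008·RH+0.085·T) = 1.066 μm/a
  sum: 1.753 + 1.066 → r_corr = 2.819 μm/a
Convert to mass loss: 2.819 μm/a × 7.14 g/cm³ = 20.13 g·m⁻²·a⁻¹

r_corr = 20.1 g·m⁻²·a⁻¹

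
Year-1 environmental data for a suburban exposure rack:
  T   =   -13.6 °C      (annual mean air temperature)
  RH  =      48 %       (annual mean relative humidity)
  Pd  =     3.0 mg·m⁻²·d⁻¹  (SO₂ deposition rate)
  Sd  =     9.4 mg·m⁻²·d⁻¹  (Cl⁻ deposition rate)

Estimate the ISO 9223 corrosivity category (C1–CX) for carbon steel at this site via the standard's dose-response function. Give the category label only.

carbon steel: temperature factor f = +0.150·(-23.6) = -3.5400
  Pd branch = 1.77·Pd^0.52·e^(0.02·RH+f) = 0.2375 μm/a
  Sd branch = 0.102·Sd^0.62·e^(0.033·RH+0.04·T) = 1.158 μm/a
  r_corr = 0.2375 + 1.158 = 1.395 μm/a
ISO 9223 Table 2 (carbon steel): 1.3 < 1.4 ≤ 25 μm/a ⇒ C2

C2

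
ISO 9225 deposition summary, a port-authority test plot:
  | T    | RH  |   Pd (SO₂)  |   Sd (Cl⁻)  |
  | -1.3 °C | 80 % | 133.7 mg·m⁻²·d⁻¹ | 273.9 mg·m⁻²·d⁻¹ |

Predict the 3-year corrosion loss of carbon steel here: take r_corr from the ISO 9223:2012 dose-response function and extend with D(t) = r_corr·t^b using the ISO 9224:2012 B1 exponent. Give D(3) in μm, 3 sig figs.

carbon steel: f(T) = +0.150·(T−10) [T≤10 °C] = -1.6950
  SO₂ term: 1.77·133.7^0.52·exp(0.02·80-1.6950) = 20.53
  Sd branch = 0.102·Sd^0.62·e^(0.033·RH+0.04·T) = 44.04 μm/a
  r_corr = 20.53 + 44.04 = 64.57 μm/a
Long-term exponent b (ISO 9224 Table 2, B1) = 0.523
  D(3) = 64.57 × 3^0.523 = 64.57 × 1.776 = 114.7 μm

D(3) = 115 μm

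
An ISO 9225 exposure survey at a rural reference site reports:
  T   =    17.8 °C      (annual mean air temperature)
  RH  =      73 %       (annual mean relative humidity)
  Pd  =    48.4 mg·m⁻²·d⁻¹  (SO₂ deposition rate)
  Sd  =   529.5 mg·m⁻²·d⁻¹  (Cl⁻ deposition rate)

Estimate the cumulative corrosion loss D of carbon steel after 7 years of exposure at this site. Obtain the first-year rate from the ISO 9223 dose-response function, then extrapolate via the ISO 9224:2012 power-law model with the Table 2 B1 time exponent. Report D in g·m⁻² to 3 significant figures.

carbon steel: T>10 °C ⇒ hinge -0.054·(17.8−10) = -0.4212
  Pd branch = 1.77·Pd^0.52·e^(0.02·RH+f) = 37.6 μm/a
  Cl⁻ term: 0.102·529.5^0.62·exp(0.033·73+0.04·17.8) = 112.9
  r_corr = 37.6 + 112.9 = 150.5 μm/a
Long-term exponent b (ISO 9224 Table 2, B1) = 0.523
  D(7) = 150.5 × 7^0.523 = 150.5 × 2.767 = 416.5 μm
  Mass loss = 416.5 μm × 7.85 g/cm³ = 3270 g·m⁻²

D(7) = 3.27e+03 g·m⁻²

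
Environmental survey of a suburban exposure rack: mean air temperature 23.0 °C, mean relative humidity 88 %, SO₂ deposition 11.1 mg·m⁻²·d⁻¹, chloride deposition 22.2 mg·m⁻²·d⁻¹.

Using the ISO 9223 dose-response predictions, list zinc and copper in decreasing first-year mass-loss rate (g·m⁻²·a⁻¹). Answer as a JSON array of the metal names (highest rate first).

zinc: temperature factor f = -0.071·(13.0) = -0.9230
  sulphur-dioxide contribution → 0.8466 μm/a
  chloride contribution → 1.463 μm/a
  total first-year rate 2.31 μm/a
  mass loss = 2.31 μm/a × 7.14 g/cm³ = 16.49 g·m⁻²·a⁻¹
copper: T>10 °C ⇒ hinge -0.080·(23.0−10) = -1.0400
  sulphur-dioxide contribution → 0.6299 μm/a
  chloride contribution → 1.736 μm/a
  ⇒ r_corr(copper) = 2.366 μm/a
  mass loss = 2.366 μm/a × 8.96 g/cm³ = 21.2 g·m⁻²·a⁻¹
Ordering by g·m⁻²·a⁻¹: copper (21.2) > zinc (16.5)

["copper", "zinc"]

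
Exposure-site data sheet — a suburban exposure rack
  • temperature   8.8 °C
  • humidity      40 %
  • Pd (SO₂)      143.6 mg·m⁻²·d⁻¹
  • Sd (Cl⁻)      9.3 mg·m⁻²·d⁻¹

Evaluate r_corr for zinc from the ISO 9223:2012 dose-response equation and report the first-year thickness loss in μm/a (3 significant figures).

r_corr = 0.872 μm/a

zinc: T≤10 °C ⇒ hinge +0.038·(8.8−10) = -0.0456
  Pd branch = 0.0129·Pd^0.44·e^(0.046·RH+f) = 0.6903 μm/a
  Sd branch = 0.0175·Sd^0.57·e^(0.008·RH+0.085·T) = 0.1815 μm/a
  sum: 0.6903 + 0.1815 → r_corr = 0.8718 μm/a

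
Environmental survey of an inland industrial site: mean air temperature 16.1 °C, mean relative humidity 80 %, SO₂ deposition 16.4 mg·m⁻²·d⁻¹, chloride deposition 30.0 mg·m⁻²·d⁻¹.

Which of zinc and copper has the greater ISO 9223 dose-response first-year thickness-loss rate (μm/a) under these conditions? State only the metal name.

zinc

zinc: temperature factor f = -0.071·(6.1) = -0.4331
  SO₂ term: 0.0129·16.4^0.44·exp(0.046·80-0.4331) = 1.136
  Cl⁻ term: 0.0175·30.0^0.57·exp(0.008·80+0.085·16.1) = 0.9063
  r_corr = 1.136 + 0.9063 = 2.042 μm/a
copper: T>10 °C ⇒ hinge -0.080·(16.1−10) = -0.4880
  SO₂ term: 0.0053·16.4^0.26·exp(0.059·80-0.4880) = 0.7552
  Cl⁻ term: 0.01025·30.0^0.27·exp(0.036·80+0.049·16.1) = 1.007
  r_corr = 0.7552 + 1.007 = 1.762 μm/a
Ordering by μm/a: zinc (2.04) > copper (1.76)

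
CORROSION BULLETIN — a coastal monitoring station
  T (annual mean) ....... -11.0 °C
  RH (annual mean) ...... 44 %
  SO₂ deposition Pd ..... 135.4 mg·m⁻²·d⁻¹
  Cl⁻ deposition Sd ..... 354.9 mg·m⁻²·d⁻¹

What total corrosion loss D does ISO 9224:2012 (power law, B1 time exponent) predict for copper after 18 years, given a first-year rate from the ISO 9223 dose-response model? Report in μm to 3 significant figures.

copper: T≤10 °C ⇒ hinge +0.126·(-11.0−10) = -2.6460
  sulphur-dioxide contribution → 0.01806 μm/a
  chloride contribution → 0.1423 μm/a
  ⇒ r_corr(copper) = 0.1603 μm/a
Long-term exponent b (ISO 9224 Table 2, B1) = 0.667
  D(18) = 0.1603 × 18^0.667 = 0.1603 × 6.875 = 1.102 μm

D(18) = 1.10 μm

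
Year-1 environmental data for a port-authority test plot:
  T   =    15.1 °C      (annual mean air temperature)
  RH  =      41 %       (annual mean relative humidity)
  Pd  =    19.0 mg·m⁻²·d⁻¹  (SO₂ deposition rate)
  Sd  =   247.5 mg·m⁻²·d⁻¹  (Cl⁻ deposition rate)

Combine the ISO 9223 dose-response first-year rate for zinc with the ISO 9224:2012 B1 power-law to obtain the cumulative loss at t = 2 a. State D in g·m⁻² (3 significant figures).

zinc: temperature factor f = -0.071·(5.1) = -0.3621
  SO₂ term: 0.0129·19.0^0.44·exp(0.046·41-0.3621) = 0.2163
  Cl⁻ term: 0.0175·247.5^0.57·exp(0.008·41+0.085·15.1) = 2.029
  sum: 0.2163 + 2.029 → r_corr = 2.245 μm/a
ISO 9224: D(t) = r_corr · t^b with b = 0.813 (zinc, B1)
  D(2) = 2.245 × 2^0.813 = 2.245 × 1.757 = 3.944 μm
  Mass loss = 3.944 μm × 7.14 g/cm³ = 28.16 g·m⁻²

D(2) = 28.2 g·m⁻²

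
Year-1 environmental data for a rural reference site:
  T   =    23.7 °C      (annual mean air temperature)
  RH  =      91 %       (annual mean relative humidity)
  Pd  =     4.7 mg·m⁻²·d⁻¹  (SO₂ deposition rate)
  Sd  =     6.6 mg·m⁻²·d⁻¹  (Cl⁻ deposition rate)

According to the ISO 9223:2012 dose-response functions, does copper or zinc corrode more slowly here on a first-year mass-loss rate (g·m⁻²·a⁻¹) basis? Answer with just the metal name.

copper: f(T) = -0.080·(T−10) [T>10 °C] = -1.0960
  SO₂ term: 0.0053·4.7^0.26·exp(0.059·91-1.0960) = 0.5685
  Sd branch = 0.01025·Sd^0.27·e^(0.036·RH+0.049·T) = 1.442 μm/a
  sum: 0.5685 + 1.442 → r_corr = 2.011 μm/a
  mass loss = 2.011 μm/a × 8.96 g/cm³ = 18.02 g·m⁻²·a⁻¹
zinc: T>10 °C ⇒ hinge -0.071·(23.7−10) = -0.9727
  SO₂ term: 0.0129·4.7^0.44·exp(0.046·91-0.9727) = 0.6336
  Cl⁻ term: 0.0175·6.6^0.57·exp(0.008·91+0.085·23.7) = 0.7966
  sum: 0.6336 + 0.7966 → r_corr = 1.43 μm/a
  mass loss = 1.43 μm/a × 7.14 g/cm³ = 10.21 g·m⁻²·a⁻¹
Ordering by g·m⁻²·a⁻¹: copper (18) > zinc (10.2)

zinc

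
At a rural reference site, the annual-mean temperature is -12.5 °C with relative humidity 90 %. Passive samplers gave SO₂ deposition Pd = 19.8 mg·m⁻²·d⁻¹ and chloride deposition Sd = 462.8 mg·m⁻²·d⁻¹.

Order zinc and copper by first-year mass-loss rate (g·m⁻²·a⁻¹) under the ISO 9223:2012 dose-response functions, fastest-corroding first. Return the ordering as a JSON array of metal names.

zinc: T≤10 °C ⇒ hinge +0.038·(-12.5−10) = -0.8550
  Pd branch = 0.0129·Pd^0.44·e^(0.046·RH+f) = 1.282 μm/a
  Cl⁻ term: 0.0175·462.8^0.57·exp(0.008·90+0.085·-12.5) = 0.4107
  sum: 1.282 + 0.4107 → r_corr = 1.692 μm/a
  mass loss = 1.692 μm/a × 7.14 g/cm³ = 12.08 g·m⁻²·a⁻¹
copper: temperature factor f = +0.126·(-22.5) = -2.8350
  Pd branch = 0.0053·Pd^0.26·e^(0.059·RH+f) = 0.1369 μm/a
  Cl⁻ term: 0.01025·462.8^0.27·exp(0.036·90+0.049·-12.5) = 0.7439
  sum: 0.1369 + 0.7439 → r_corr = 0.8807 μm/a
  mass loss = 0.8807 μm/a × 8.96 g/cm³ = 7.891 g·m⁻²·a⁻¹
Ordering by g·m⁻²·a⁻¹: zinc (12.1) > copper (7.89)

["zinc", "copper"]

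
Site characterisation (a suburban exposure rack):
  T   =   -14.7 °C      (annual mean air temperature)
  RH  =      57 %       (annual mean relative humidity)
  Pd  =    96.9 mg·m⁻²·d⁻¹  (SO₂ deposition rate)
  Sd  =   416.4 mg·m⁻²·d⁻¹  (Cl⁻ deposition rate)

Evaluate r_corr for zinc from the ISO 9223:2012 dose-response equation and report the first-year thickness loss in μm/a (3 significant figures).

r_corr = 0.766 μm/a

zinc: f(T) = +0.038·(T−10) [T≤10 °C] = -0.9386
  sulphur-dioxide contribution → 0.5196 μm/a
  chloride contribution → 0.2463 μm/a
  ⇒ r_corr(zinc) = 0.7659 μm/a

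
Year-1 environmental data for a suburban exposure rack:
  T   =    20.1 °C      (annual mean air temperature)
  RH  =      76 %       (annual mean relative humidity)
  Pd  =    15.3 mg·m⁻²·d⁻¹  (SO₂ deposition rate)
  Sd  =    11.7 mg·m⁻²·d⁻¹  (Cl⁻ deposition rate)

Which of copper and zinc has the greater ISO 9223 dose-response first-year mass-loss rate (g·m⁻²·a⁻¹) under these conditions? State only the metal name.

copper: temperature factor f = -0.080·(10.1) = -0.8080
  SO₂ term: 0.0053·15.3^0.26·exp(0.059·76-0.8080) = 0.4254
  Cl⁻ term: 0.01025·11.7^0.27·exp(0.036·76+0.049·20.1) = 0.8224
  sum: 0.4254 + 0.8224 → r_corr = 1.248 μm/a
  mass loss = 1.248 μm/a × 8.96 g/cm³ = 11.18 g·m⁻²·a⁻¹
zinc: f(T) = -0.071·(T−10) [T>10 °C] = -0.7171
  Pd branch = 0.0129·Pd^0.44·e^(0.046·RH+f) = 0.6898 μm/a
  Sd branch = 0.0175·Sd^0.57·e^(0.008·RH+0.085·T) = 0.721 μm/a
  sum: 0.6898 + 0.721 → r_corr = 1.411 μm/a
  mass loss = 1.411 μm/a × 7.14 g/cm³ = 10.07 g·m⁻²·a⁻¹
Ordering by g·m⁻²·a⁻¹: copper (11.2) > zinc (10.1)

copper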